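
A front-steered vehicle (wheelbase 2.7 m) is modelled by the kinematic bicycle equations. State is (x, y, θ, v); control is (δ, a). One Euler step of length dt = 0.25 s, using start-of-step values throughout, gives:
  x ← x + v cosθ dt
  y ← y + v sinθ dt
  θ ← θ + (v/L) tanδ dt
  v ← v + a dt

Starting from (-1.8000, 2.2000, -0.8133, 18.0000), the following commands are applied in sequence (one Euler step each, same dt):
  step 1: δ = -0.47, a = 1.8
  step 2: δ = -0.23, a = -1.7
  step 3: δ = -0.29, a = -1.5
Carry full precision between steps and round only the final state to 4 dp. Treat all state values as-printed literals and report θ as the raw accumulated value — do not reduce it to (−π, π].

(-1.2357, -9.6416, -2.5580, 17.6500)

after step 1 (δ=-0.47, a=1.8): (1.291970, -1.069514, -1.659910, 18.450000)
after step 2 (δ=-0.23, a=-1.7): (0.881478, -5.663711, -2.059905, 18.025000)
after step 3 (δ=-0.29, a=-1.5): (-1.235734, -9.641613, -2.557950, 17.650000)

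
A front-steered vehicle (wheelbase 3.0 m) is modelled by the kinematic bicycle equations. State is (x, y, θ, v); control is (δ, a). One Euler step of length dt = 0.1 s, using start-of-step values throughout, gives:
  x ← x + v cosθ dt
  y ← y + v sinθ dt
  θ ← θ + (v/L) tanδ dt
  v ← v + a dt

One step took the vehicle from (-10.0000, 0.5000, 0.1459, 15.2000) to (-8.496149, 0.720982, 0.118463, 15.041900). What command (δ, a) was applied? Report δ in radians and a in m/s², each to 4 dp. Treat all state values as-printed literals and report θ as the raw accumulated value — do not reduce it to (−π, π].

δ = -0.0541, a = -1.5810

a = (v'−v)/dt = (-0.158100)/0.1 = -1.5810
Δθ = θ'−θ = -0.027437;  (v·dt/L) = 15.2000·0.1/3.0 = 0.506667
tan δ = Δθ·L/(v·dt) = -0.054152  →  δ = -0.0541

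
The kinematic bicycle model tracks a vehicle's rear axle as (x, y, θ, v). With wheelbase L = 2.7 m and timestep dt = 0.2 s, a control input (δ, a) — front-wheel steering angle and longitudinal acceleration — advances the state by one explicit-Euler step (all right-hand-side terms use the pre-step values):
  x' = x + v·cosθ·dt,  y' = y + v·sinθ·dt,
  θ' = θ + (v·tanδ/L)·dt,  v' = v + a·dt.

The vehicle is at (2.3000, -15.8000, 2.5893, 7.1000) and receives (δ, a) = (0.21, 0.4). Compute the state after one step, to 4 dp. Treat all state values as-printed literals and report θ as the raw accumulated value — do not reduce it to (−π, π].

x' = 2.3000 + 7.1000·cos(2.5893)·0.2 = 1.0911
y' = -15.8000 + 7.1000·sin(2.5893)·0.2 = -15.0550
θ' = 2.5893 + (7.1000/2.7)·tan(0.21)·0.2 = 2.7014
v' = 7.1000 + 0.4000·0.2 = 7.1800

(1.0911, -15.0550, 2.7014, 7.1800)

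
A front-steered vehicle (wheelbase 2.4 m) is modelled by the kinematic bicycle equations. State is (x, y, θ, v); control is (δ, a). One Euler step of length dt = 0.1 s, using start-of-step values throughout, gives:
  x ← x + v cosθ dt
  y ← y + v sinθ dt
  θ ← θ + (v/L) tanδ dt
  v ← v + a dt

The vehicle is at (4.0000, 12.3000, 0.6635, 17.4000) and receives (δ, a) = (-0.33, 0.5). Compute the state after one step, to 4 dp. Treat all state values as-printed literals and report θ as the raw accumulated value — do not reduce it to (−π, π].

(5.3708, 13.3716, 0.4152, 17.4500)

x' = 4.0000 + 17.4000·cos(0.6635)·0.1 = 5.3708
y' = 12.3000 + 17.4000·sin(0.6635)·0.1 = 13.3716
θ' = 0.6635 + (17.4000/2.4)·tan(-0.33)·0.1 = 0.4152
v' = 17.4000 + 0.5000·0.1 = 17.4500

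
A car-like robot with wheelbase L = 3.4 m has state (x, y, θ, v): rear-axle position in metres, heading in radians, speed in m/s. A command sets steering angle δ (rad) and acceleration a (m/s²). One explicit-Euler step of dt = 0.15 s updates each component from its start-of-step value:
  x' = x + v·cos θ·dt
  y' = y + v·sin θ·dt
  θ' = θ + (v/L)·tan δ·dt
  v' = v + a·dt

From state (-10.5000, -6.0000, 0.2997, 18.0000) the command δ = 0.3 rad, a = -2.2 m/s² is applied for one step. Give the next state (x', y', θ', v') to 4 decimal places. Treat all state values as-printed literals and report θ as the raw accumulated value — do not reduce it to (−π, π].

(-7.9204, -5.2029, 0.5453, 17.6700)

x' = -10.5000 + 18.0000·cos(0.2997)·0.15 = -7.9204
y' = -6.0000 + 18.0000·sin(0.2997)·0.15 = -5.2029
θ' = 0.2997 + (18.0000/3.4)·tan(0.3)·0.15 = 0.5453
v' = 18.0000 − 2.2000·0.15 = 17.6700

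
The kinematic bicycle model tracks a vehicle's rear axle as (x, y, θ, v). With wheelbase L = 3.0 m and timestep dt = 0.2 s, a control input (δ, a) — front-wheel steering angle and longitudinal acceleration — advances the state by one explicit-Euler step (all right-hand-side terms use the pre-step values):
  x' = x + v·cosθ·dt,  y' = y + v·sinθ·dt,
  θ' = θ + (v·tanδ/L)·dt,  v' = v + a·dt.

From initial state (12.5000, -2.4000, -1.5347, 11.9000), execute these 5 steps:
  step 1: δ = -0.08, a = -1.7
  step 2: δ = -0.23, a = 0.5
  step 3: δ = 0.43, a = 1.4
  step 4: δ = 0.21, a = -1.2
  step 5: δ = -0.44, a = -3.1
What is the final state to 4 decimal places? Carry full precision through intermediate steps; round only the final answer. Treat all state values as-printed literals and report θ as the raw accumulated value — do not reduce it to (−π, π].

after step 1 (δ=-0.08, a=-1.7): (12.585891, -4.778450, -1.598302, 11.560000)
after step 2 (δ=-0.23, a=0.5): (12.522305, -7.089575, -1.778749, 11.660000)
after step 3 (δ=0.43, a=1.4): (12.040847, -9.371334, -1.422247, 11.940000)
after step 4 (δ=0.21, a=-1.2): (12.394278, -11.733034, -1.252586, 11.700000)
after step 5 (δ=-0.44, a=-3.1): (13.126387, -13.955559, -1.619795, 11.080000)

(13.1264, -13.9556, -1.6198, 11.0800)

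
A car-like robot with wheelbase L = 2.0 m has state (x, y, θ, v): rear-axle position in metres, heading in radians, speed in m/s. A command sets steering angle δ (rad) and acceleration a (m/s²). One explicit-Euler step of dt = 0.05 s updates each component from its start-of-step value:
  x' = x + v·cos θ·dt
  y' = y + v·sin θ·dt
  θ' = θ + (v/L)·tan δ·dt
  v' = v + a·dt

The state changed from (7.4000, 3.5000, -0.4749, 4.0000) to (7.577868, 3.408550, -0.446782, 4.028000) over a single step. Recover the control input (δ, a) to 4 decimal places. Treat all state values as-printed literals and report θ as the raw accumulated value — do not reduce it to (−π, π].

δ = 0.2741, a = 0.5600

a = (v'−v)/dt = (0.028000)/0.05 = 0.5600
Δθ = θ'−θ = 0.028118;  (v·dt/L) = 4.0000·0.05/2.0 = 0.100000
tan δ = Δθ·L/(v·dt) = 0.281180  →  δ = 0.2741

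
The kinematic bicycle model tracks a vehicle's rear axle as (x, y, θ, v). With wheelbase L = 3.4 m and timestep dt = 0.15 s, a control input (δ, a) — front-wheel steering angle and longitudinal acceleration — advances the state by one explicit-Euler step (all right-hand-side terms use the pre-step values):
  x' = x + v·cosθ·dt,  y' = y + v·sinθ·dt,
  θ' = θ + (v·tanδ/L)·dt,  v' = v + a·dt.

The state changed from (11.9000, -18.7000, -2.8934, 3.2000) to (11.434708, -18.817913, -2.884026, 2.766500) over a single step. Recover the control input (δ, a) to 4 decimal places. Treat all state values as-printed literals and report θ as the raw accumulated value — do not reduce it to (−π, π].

δ = 0.0663, a = -2.8900

a = (v'−v)/dt = (-0.433500)/0.15 = -2.8900
Δθ = θ'−θ = 0.009374;  (v·dt/L) = 3.2000·0.15/3.4 = 0.141176
tan δ = Δθ·L/(v·dt) = 0.066399  →  δ = 0.0663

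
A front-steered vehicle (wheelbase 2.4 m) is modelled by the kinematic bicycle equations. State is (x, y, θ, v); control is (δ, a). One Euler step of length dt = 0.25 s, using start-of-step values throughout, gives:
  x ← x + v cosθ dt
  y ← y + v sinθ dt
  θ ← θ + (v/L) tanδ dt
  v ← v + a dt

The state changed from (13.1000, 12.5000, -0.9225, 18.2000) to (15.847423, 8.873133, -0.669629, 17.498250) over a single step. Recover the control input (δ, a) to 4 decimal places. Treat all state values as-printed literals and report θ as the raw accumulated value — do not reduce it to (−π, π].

a = (v'−v)/dt = (-0.701750)/0.25 = -2.8070
Δθ = θ'−θ = 0.252871;  (v·dt/L) = 18.2000·0.25/2.4 = 1.895833
tan δ = Δθ·L/(v·dt) = 0.133383  →  δ = 0.1326

δ = 0.1326, a = -2.8070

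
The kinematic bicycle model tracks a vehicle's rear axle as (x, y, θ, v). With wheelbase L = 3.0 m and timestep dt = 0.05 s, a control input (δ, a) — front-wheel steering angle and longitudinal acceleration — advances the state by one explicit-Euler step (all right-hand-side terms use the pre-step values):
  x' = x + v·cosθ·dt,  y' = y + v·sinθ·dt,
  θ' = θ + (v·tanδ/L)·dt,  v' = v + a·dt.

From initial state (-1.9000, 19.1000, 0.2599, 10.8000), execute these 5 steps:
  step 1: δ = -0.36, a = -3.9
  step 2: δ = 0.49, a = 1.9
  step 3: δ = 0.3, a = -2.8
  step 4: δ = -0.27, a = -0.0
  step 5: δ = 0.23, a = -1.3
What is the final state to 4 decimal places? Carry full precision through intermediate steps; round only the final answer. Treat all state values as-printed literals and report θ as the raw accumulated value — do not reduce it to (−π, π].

after step 1 (δ=-0.36, a=-3.9): (-1.378136, 19.238771, 0.192147, 10.605000)
after step 2 (δ=0.49, a=1.9): (-0.857644, 19.340032, 0.286424, 10.700000)
after step 3 (δ=0.3, a=-2.8): (-0.344440, 19.491182, 0.341589, 10.560000)
after step 4 (δ=-0.27, a=-0.0): (0.153054, 19.668054, 0.292879, 10.560000)
after step 5 (δ=0.23, a=-1.3): (0.658570, 19.820493, 0.334089, 10.495000)

(0.6586, 19.8205, 0.3341, 10.4950)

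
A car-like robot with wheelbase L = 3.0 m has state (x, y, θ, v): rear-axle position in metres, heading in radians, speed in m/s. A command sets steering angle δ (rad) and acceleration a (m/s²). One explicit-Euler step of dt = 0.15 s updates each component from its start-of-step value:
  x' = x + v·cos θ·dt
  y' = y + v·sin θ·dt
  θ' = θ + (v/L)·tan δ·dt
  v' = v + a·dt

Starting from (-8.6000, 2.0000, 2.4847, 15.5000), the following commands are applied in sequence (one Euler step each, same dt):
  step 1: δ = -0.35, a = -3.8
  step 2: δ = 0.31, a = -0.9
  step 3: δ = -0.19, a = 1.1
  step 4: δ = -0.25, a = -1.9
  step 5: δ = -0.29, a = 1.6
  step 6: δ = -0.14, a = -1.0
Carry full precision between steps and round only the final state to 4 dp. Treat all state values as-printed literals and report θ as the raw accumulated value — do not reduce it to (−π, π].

(-16.7768, 12.3509, 1.7836, 14.7650)

after step 1 (δ=-0.35, a=-3.8): (-10.441153, 3.419782, 2.201803, 14.930000)
after step 2 (δ=0.31, a=-0.9): (-11.762363, 5.228031, 2.440927, 14.795000)
after step 3 (δ=-0.19, a=1.1): (-13.458788, 6.658840, 2.298659, 14.960000)
after step 4 (δ=-0.25, a=-1.9): (-14.951665, 8.334206, 2.107663, 14.675000)
after step 5 (δ=-0.29, a=1.6): (-16.077486, 10.225774, 1.888703, 14.915000)
after step 6 (δ=-0.14, a=-1.0): (-16.776802, 12.350920, 1.783610, 14.765000)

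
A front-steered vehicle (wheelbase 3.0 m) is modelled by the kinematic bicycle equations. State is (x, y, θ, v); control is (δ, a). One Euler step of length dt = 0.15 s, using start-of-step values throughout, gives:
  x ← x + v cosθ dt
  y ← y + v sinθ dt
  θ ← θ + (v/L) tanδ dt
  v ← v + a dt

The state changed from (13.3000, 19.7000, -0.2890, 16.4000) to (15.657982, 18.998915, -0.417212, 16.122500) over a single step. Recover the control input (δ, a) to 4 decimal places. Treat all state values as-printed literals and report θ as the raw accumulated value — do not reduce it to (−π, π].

a = (v'−v)/dt = (-0.277500)/0.15 = -1.8500
Δθ = θ'−θ = -0.128212;  (v·dt/L) = 16.4000·0.15/3.0 = 0.820000
tan δ = Δθ·L/(v·dt) = -0.156356  →  δ = -0.1551

δ = -0.1551, a = -1.8500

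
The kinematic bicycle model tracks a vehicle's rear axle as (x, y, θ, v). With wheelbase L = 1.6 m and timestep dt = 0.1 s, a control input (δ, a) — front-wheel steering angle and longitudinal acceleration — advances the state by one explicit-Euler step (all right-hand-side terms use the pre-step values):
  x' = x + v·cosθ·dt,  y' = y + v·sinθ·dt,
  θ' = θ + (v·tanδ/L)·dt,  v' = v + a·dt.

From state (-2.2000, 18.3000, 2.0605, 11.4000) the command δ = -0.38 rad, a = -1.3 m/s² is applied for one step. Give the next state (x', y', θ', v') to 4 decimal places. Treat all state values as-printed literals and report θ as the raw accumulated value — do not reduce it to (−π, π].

x' = -2.2000 + 11.4000·cos(2.0605)·0.1 = -2.7362
y' = 18.3000 + 11.4000·sin(2.0605)·0.1 = 19.3060
θ' = 2.0605 + (11.4000/1.6)·tan(-0.38)·0.1 = 1.7759
v' = 11.4000 − 1.3000·0.1 = 11.2700

(-2.7362, 19.3060, 1.7759, 11.2700)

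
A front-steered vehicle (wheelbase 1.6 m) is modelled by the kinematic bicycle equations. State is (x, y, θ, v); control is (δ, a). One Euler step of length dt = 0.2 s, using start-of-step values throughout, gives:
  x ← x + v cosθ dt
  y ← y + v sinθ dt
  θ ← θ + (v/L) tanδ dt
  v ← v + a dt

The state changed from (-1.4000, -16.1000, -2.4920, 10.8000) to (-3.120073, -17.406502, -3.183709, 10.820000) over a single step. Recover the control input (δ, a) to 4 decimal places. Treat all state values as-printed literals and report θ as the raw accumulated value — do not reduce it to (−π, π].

δ = -0.4735, a = 0.1000

a = (v'−v)/dt = (0.020000)/0.2 = 0.1000
Δθ = θ'−θ = -0.691709;  (v·dt/L) = 10.8000·0.2/1.6 = 1.350000
tan δ = Δθ·L/(v·dt) = -0.512377  →  δ = -0.4735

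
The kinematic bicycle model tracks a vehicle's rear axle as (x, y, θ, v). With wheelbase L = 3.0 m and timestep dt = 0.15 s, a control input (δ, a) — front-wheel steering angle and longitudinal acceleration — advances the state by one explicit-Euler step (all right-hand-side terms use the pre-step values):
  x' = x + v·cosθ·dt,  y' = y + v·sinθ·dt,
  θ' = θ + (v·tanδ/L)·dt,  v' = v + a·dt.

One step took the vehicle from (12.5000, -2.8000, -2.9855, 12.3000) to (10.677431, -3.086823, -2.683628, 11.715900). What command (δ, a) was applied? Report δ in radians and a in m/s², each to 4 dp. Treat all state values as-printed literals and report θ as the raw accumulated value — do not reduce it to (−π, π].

a = (v'−v)/dt = (-0.584100)/0.15 = -3.8940
Δθ = θ'−θ = 0.301872;  (v·dt/L) = 12.3000·0.15/3.0 = 0.615000
tan δ = Δθ·L/(v·dt) = 0.490849  →  δ = 0.4563

δ = 0.4563, a = -3.8940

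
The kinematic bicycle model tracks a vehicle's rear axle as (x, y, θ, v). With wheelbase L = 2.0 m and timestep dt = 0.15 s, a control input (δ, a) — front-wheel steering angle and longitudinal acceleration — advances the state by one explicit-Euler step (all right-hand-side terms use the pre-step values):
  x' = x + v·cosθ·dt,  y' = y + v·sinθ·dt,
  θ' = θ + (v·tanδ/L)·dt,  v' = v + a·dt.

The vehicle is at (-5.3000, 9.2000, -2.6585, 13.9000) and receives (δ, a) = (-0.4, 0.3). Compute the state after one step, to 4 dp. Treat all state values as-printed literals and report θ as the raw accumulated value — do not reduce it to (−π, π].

x' = -5.3000 + 13.9000·cos(-2.6585)·0.15 = -7.1464
y' = 9.2000 + 13.9000·sin(-2.6585)·0.15 = 8.2315
θ' = -2.6585 + (13.9000/2.0)·tan(-0.4)·0.15 = -3.0993
v' = 13.9000 + 0.3000·0.15 = 13.9450

(-7.1464, 8.2315, -3.0993, 13.9450)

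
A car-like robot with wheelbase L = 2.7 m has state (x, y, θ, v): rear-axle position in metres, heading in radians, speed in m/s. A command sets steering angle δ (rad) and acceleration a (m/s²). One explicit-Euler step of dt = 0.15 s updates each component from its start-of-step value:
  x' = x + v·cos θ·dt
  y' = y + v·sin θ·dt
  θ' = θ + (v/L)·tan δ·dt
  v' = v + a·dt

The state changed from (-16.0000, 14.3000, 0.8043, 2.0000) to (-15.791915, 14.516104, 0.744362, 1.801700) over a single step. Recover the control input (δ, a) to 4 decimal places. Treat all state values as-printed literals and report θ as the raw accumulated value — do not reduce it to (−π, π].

δ = -0.4947, a = -1.3220

a = (v'−v)/dt = (-0.198300)/0.15 = -1.3220
Δθ = θ'−θ = -0.059938;  (v·dt/L) = 2.0000·0.15/2.7 = 0.111111
tan δ = Δθ·L/(v·dt) = -0.539442  →  δ = -0.4947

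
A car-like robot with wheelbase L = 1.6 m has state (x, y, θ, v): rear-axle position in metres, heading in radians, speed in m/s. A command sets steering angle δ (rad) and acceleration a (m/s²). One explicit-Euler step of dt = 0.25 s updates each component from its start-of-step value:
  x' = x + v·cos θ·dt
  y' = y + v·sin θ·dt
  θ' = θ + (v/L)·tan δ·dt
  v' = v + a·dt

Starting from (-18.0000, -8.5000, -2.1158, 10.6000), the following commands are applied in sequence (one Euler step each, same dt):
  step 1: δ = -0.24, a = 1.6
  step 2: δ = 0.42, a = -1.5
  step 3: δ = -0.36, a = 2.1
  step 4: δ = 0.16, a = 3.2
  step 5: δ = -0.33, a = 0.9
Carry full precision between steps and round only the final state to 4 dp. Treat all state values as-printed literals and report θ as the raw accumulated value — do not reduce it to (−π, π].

after step 1 (δ=-0.24, a=1.6): (-19.373816, -10.766082, -2.521112, 11.000000)
after step 2 (δ=0.42, a=-1.5): (-21.611214, -12.365004, -1.753565, 10.625000)
after step 3 (δ=-0.36, a=2.1): (-22.093996, -14.977012, -2.378453, 11.150000)
after step 4 (δ=0.16, a=3.2): (-24.108437, -16.903715, -2.097300, 11.950000)
after step 5 (δ=-0.33, a=0.9): (-25.609696, -19.486616, -2.736858, 12.175000)

(-25.6097, -19.4866, -2.7369, 12.1750)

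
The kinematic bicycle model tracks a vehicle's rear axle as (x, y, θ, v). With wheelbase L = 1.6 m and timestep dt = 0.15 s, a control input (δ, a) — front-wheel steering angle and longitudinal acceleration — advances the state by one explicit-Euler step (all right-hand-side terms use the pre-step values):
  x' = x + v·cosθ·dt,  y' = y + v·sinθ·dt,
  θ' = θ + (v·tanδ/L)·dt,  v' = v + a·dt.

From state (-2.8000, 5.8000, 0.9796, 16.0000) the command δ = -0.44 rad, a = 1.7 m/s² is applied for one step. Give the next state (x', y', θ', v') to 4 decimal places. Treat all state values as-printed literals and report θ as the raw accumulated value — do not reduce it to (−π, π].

x' = -2.8000 + 16.0000·cos(0.9796)·0.15 = -1.4623
y' = 5.8000 + 16.0000·sin(0.9796)·0.15 = 7.7927
θ' = 0.9796 + (16.0000/1.6)·tan(-0.44)·0.15 = 0.2734
v' = 16.0000 + 1.7000·0.15 = 16.2550

(-1.4623, 7.7927, 0.2734, 16.2550)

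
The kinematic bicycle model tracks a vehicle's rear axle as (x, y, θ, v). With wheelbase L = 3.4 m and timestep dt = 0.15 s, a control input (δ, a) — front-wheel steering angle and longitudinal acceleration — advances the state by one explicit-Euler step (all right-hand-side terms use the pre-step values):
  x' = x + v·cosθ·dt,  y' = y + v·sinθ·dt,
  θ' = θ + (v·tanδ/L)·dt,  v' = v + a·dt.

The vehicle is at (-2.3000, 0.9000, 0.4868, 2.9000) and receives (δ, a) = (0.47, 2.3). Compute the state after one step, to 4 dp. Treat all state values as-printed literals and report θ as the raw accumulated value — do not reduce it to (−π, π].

x' = -2.3000 + 2.9000·cos(0.4868)·0.15 = -1.9155
y' = 0.9000 + 2.9000·sin(0.4868)·0.15 = 1.1035
θ' = 0.4868 + (2.9000/3.4)·tan(0.47)·0.15 = 0.5518
v' = 2.9000 + 2.3000·0.15 = 3.2450

(-1.9155, 1.1035, 0.5518, 3.2450)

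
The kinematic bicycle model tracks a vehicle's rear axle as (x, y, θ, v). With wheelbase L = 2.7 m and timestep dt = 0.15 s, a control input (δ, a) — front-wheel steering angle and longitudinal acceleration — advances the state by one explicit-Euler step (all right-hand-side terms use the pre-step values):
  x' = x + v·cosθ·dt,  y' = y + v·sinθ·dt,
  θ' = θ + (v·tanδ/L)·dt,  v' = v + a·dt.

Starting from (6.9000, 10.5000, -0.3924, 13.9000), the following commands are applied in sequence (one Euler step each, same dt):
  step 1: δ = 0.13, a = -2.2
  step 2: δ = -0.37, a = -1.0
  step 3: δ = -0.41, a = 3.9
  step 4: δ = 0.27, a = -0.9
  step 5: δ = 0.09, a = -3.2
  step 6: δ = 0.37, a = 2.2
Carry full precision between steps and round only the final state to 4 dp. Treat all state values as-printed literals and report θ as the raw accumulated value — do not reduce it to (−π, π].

(16.9809, 3.8520, -0.3345, 13.7200)

after step 1 (δ=0.13, a=-2.2): (8.826527, 9.702681, -0.291442, 13.570000)
after step 2 (δ=-0.37, a=-1.0): (10.776192, 9.117814, -0.583847, 13.420000)
after step 3 (δ=-0.41, a=3.9): (12.455734, 8.008172, -0.907889, 14.005000)
after step 4 (δ=0.27, a=-0.9): (13.748558, 6.352347, -0.692556, 13.870000)
after step 5 (δ=0.09, a=-3.2): (15.349746, 5.023934, -0.623018, 13.390000)
after step 6 (δ=0.37, a=2.2): (16.980891, 3.851997, -0.334491, 13.720000)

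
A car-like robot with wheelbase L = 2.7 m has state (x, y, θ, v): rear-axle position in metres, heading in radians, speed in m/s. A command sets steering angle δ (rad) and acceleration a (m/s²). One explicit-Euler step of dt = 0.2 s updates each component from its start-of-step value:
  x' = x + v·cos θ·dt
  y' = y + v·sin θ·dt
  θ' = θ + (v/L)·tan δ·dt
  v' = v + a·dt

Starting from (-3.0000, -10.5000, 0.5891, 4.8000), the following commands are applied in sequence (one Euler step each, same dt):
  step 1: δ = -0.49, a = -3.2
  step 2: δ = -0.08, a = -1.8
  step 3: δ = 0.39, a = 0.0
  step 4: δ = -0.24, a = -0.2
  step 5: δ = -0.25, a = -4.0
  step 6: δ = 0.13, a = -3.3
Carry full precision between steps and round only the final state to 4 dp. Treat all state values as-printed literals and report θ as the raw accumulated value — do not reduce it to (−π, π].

(1.1845, -8.4959, 0.3791, 2.3000)

after step 1 (δ=-0.49, a=-3.2): (-2.201817, -9.966612, 0.399451, 4.160000)
after step 2 (δ=-0.08, a=-1.8): (-1.435316, -9.643036, 0.374746, 3.800000)
after step 3 (δ=0.39, a=0.0): (-0.728060, -9.364849, 0.490451, 3.800000)
after step 4 (δ=-0.24, a=-0.2): (-0.057648, -9.006871, 0.421567, 3.760000)
after step 5 (δ=-0.25, a=-4.0): (0.628513, -8.699159, 0.350450, 2.960000)
after step 6 (δ=0.13, a=-3.3): (1.184531, -8.495913, 0.379115, 2.300000)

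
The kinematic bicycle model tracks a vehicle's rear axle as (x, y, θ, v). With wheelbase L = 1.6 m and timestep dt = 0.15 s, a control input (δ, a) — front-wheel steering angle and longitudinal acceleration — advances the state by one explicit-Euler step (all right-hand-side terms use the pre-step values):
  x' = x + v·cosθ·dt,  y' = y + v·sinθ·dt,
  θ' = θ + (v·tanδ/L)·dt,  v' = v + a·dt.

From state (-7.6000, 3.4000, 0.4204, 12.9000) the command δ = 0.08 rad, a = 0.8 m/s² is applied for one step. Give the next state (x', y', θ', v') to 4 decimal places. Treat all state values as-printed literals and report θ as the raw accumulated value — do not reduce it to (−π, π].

x' = -7.6000 + 12.9000·cos(0.4204)·0.15 = -5.8335
y' = 3.4000 + 12.9000·sin(0.4204)·0.15 = 4.1897
θ' = 0.4204 + (12.9000/1.6)·tan(0.08)·0.15 = 0.5174
v' = 12.9000 + 0.8000·0.15 = 13.0200

(-5.8335, 4.1897, 0.5174, 13.0200)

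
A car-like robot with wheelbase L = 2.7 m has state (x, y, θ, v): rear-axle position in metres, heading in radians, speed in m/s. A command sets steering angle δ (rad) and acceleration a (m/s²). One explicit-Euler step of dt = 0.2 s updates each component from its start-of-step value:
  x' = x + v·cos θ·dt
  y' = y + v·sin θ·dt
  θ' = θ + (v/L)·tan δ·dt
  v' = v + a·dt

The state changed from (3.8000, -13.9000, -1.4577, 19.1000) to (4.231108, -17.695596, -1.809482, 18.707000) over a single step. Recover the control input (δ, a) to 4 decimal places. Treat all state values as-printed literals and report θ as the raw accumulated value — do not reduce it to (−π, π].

δ = -0.2437, a = -1.9650

a = (v'−v)/dt = (-0.393000)/0.2 = -1.9650
Δθ = θ'−θ = -0.351782;  (v·dt/L) = 19.1000·0.2/2.7 = 1.414815
tan δ = Δθ·L/(v·dt) = -0.248642  →  δ = -0.2437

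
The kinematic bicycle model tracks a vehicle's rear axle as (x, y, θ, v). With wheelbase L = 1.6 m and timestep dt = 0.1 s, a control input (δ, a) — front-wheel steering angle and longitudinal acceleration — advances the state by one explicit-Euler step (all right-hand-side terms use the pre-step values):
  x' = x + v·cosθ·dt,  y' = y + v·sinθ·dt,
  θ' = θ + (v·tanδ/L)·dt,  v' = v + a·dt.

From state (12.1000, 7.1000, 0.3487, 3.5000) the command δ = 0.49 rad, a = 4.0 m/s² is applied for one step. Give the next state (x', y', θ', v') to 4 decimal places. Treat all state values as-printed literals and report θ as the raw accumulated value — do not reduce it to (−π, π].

x' = 12.1000 + 3.5000·cos(0.3487)·0.1 = 12.4289
y' = 7.1000 + 3.5000·sin(0.3487)·0.1 = 7.2196
θ' = 0.3487 + (3.5000/1.6)·tan(0.49)·0.1 = 0.4654
v' = 3.5000 + 4.0000·0.1 = 3.9000

(12.4289, 7.2196, 0.4654, 3.9000)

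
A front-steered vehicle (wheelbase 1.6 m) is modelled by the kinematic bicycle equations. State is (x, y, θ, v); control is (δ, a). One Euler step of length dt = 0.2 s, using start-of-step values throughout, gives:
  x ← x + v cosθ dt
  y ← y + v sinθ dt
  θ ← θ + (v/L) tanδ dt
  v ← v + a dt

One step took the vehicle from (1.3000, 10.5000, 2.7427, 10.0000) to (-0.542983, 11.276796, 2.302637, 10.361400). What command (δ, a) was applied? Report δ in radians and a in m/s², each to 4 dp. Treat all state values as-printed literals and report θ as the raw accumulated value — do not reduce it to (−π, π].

δ = -0.3385, a = 1.8070

a = (v'−v)/dt = (0.361400)/0.2 = 1.8070
Δθ = θ'−θ = -0.440063;  (v·dt/L) = 10.0000·0.2/1.6 = 1.250000
tan δ = Δθ·L/(v·dt) = -0.352050  →  δ = -0.3385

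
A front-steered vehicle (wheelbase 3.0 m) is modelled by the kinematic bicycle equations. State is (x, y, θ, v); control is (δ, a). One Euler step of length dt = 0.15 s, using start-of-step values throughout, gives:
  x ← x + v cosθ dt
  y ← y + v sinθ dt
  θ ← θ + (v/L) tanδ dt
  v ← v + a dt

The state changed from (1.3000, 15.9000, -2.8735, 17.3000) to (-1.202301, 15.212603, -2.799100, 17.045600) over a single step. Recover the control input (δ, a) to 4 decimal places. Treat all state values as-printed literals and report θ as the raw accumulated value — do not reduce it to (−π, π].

a = (v'−v)/dt = (-0.254400)/0.15 = -1.6960
Δθ = θ'−θ = 0.074400;  (v·dt/L) = 17.3000·0.15/3.0 = 0.865000
tan δ = Δθ·L/(v·dt) = 0.086012  →  δ = 0.0858

δ = 0.0858, a = -1.6960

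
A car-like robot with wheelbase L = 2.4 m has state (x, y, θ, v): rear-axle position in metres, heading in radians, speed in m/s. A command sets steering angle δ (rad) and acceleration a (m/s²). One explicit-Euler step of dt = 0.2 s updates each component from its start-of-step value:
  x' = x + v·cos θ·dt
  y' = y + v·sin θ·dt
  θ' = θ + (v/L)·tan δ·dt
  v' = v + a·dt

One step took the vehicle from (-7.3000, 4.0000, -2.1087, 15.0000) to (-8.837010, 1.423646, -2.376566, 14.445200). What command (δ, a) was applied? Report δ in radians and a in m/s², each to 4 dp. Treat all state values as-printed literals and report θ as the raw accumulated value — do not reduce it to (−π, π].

a = (v'−v)/dt = (-0.554800)/0.2 = -2.7740
Δθ = θ'−θ = -0.267866;  (v·dt/L) = 15.0000·0.2/2.4 = 1.250000
tan δ = Δθ·L/(v·dt) = -0.214293  →  δ = -0.2111

δ = -0.2111, a = -2.7740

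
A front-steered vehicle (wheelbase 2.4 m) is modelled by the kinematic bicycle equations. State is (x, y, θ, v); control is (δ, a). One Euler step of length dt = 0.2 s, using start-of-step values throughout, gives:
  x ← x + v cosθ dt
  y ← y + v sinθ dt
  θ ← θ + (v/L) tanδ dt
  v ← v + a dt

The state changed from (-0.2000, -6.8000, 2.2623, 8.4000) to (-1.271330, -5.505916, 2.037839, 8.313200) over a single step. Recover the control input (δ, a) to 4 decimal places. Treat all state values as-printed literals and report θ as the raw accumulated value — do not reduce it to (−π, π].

a = (v'−v)/dt = (-0.086800)/0.2 = -0.4340
Δθ = θ'−θ = -0.224461;  (v·dt/L) = 8.4000·0.2/2.4 = 0.700000
tan δ = Δθ·L/(v·dt) = -0.320659  →  δ = -0.3103

δ = -0.3103, a = -0.4340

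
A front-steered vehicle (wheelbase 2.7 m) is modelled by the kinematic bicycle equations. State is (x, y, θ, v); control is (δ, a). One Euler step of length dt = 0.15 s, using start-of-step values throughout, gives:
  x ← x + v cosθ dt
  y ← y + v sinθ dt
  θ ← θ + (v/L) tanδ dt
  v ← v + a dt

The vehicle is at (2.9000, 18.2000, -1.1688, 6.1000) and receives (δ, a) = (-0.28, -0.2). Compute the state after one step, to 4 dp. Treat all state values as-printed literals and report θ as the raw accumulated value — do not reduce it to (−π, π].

x' = 2.9000 + 6.1000·cos(-1.1688)·0.15 = 3.2580
y' = 18.2000 + 6.1000·sin(-1.1688)·0.15 = 17.3579
θ' = -1.1688 + (6.1000/2.7)·tan(-0.28)·0.15 = -1.2662
v' = 6.1000 − 0.2000·0.15 = 6.0700

(3.2580, 17.3579, -1.2662, 6.0700)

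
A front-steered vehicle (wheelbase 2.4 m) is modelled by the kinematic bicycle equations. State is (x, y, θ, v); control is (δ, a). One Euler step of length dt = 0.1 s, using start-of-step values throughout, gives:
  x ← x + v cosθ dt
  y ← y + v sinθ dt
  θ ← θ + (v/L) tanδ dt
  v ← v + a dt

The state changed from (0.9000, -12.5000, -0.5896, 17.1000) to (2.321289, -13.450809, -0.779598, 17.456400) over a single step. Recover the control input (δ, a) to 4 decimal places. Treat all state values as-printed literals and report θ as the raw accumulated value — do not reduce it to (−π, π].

a = (v'−v)/dt = (0.356400)/0.1 = 3.5640
Δθ = θ'−θ = -0.189998;  (v·dt/L) = 17.1000·0.1/2.4 = 0.712500
tan δ = Δθ·L/(v·dt) = -0.266664  →  δ = -0.2606

δ = -0.2606, a = 3.5640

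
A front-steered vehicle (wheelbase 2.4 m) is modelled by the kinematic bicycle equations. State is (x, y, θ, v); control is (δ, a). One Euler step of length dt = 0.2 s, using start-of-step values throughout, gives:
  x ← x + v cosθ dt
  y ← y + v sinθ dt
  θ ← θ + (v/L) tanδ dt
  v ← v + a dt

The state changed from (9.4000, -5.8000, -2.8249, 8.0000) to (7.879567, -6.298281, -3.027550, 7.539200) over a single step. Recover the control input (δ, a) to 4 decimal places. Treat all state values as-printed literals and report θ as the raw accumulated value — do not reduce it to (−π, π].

δ = -0.2951, a = -2.3040

a = (v'−v)/dt = (-0.460800)/0.2 = -2.3040
Δθ = θ'−θ = -0.202650;  (v·dt/L) = 8.0000·0.2/2.4 = 0.666667
tan δ = Δθ·L/(v·dt) = -0.303975  →  δ = -0.2951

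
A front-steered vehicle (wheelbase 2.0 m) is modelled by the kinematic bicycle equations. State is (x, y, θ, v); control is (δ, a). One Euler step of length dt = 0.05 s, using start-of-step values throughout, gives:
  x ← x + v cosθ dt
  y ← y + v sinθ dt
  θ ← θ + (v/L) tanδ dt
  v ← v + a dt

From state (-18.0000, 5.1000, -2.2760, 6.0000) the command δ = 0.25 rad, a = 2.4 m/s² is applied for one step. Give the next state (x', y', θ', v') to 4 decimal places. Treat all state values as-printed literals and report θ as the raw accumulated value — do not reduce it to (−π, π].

(-18.1945, 4.8716, -2.2377, 6.1200)

x' = -18.0000 + 6.0000·cos(-2.2760)·0.05 = -18.1945
y' = 5.1000 + 6.0000·sin(-2.2760)·0.05 = 4.8716
θ' = -2.2760 + (6.0000/2.0)·tan(0.25)·0.05 = -2.2377
v' = 6.0000 + 2.4000·0.05 = 6.1200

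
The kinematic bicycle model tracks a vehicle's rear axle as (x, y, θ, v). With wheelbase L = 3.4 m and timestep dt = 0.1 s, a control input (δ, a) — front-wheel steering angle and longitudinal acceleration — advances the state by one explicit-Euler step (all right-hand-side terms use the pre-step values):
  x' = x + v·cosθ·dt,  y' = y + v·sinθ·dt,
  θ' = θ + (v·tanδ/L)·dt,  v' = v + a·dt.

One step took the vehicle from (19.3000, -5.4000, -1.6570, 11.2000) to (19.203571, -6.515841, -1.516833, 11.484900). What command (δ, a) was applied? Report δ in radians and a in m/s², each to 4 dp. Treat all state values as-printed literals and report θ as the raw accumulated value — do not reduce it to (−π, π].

δ = 0.4023, a = 2.8490

a = (v'−v)/dt = (0.284900)/0.1 = 2.8490
Δθ = θ'−θ = 0.140167;  (v·dt/L) = 11.2000·0.1/3.4 = 0.329412
tan δ = Δθ·L/(v·dt) = 0.425507  →  δ = 0.4023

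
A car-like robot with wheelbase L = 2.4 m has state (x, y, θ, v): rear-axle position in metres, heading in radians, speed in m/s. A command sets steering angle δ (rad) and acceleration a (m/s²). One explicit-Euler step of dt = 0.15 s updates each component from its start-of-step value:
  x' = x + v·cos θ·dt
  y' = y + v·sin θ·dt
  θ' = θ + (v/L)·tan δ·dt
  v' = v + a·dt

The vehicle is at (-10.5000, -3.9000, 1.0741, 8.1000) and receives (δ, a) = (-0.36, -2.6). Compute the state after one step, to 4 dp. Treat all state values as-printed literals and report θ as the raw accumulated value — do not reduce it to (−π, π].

(-9.9210, -2.8318, 0.8835, 7.7100)

x' = -10.5000 + 8.1000·cos(1.0741)·0.15 = -9.9210
y' = -3.9000 + 8.1000·sin(1.0741)·0.15 = -2.8318
θ' = 1.0741 + (8.1000/2.4)·tan(-0.36)·0.15 = 0.8835
v' = 8.1000 − 2.6000·0.15 = 7.7100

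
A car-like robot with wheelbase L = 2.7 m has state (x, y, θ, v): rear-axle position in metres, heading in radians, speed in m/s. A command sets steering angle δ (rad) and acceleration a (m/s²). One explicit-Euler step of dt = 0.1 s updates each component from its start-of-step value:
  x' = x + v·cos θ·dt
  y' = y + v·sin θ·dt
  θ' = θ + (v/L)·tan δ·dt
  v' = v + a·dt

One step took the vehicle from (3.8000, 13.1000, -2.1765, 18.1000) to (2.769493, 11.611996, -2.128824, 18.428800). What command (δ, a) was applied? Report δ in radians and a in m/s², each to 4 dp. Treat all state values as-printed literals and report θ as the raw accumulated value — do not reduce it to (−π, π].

δ = 0.0710, a = 3.2880

a = (v'−v)/dt = (0.328800)/0.1 = 3.2880
Δθ = θ'−θ = 0.047676;  (v·dt/L) = 18.1000·0.1/2.7 = 0.670370
tan δ = Δθ·L/(v·dt) = 0.071119  →  δ = 0.0710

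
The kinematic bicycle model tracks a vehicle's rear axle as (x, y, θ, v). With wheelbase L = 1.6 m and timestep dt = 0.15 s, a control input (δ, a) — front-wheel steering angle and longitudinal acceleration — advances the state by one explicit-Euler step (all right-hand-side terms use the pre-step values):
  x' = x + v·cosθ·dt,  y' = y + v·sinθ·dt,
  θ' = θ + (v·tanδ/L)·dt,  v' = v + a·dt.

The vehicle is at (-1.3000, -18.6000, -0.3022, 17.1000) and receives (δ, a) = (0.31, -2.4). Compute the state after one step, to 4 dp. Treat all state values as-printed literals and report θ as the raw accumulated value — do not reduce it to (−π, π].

(1.1488, -19.3634, 0.2113, 16.7400)

x' = -1.3000 + 17.1000·cos(-0.3022)·0.15 = 1.1488
y' = -18.6000 + 17.1000·sin(-0.3022)·0.15 = -19.3634
θ' = -0.3022 + (17.1000/1.6)·tan(0.31)·0.15 = 0.2113
v' = 17.1000 − 2.4000·0.15 = 16.7400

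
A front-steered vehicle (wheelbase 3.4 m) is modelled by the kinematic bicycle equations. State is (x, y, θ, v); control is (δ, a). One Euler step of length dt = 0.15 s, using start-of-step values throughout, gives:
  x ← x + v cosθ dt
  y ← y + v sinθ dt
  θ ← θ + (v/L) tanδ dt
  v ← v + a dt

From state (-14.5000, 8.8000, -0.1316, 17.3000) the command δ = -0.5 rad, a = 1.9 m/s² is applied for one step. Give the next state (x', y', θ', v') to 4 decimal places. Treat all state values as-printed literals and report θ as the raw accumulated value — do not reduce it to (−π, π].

x' = -14.5000 + 17.3000·cos(-0.1316)·0.15 = -11.9274
y' = 8.8000 + 17.3000·sin(-0.1316)·0.15 = 8.4595
θ' = -0.1316 + (17.3000/3.4)·tan(-0.5)·0.15 = -0.5486
v' = 17.3000 + 1.9000·0.15 = 17.5850

(-11.9274, 8.4595, -0.5486, 17.5850)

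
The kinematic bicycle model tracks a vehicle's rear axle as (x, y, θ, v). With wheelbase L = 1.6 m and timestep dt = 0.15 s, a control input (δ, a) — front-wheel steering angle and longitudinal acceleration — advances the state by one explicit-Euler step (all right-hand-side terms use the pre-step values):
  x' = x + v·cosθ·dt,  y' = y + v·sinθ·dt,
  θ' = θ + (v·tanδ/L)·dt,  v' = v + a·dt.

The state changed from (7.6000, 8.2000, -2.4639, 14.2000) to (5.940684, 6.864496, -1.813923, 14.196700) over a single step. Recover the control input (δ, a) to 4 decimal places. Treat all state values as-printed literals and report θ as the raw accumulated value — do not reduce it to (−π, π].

δ = 0.4542, a = -0.0220

a = (v'−v)/dt = (-0.003300)/0.15 = -0.0220
Δθ = θ'−θ = 0.649977;  (v·dt/L) = 14.2000·0.15/1.6 = 1.331250
tan δ = Δθ·L/(v·dt) = 0.488246  →  δ = 0.4542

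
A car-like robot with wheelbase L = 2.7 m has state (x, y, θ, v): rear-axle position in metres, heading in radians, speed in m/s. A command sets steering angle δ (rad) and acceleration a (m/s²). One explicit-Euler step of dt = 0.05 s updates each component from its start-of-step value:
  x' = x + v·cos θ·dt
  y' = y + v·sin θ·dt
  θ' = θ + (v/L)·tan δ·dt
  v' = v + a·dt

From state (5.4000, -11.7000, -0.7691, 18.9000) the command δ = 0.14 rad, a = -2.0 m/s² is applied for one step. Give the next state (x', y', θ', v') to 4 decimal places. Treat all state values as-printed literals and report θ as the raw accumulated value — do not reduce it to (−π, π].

(6.0790, -12.3572, -0.7198, 18.8000)

x' = 5.4000 + 18.9000·cos(-0.7691)·0.05 = 6.0790
y' = -11.7000 + 18.9000·sin(-0.7691)·0.05 = -12.3572
θ' = -0.7691 + (18.9000/2.7)·tan(0.14)·0.05 = -0.7198
v' = 18.9000 − 2.0000·0.05 = 18.8000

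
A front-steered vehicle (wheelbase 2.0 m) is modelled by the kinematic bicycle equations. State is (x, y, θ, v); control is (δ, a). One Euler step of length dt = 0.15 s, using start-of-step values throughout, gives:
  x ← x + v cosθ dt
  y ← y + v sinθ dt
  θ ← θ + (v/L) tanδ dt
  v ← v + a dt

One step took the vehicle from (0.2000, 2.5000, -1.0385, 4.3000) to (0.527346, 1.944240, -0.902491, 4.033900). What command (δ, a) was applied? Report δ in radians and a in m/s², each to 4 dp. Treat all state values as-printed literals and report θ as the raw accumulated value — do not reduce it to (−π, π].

δ = 0.3991, a = -1.7740

a = (v'−v)/dt = (-0.266100)/0.15 = -1.7740
Δθ = θ'−θ = 0.136009;  (v·dt/L) = 4.3000·0.15/2.0 = 0.322500
tan δ = Δθ·L/(v·dt) = 0.421733  →  δ = 0.3991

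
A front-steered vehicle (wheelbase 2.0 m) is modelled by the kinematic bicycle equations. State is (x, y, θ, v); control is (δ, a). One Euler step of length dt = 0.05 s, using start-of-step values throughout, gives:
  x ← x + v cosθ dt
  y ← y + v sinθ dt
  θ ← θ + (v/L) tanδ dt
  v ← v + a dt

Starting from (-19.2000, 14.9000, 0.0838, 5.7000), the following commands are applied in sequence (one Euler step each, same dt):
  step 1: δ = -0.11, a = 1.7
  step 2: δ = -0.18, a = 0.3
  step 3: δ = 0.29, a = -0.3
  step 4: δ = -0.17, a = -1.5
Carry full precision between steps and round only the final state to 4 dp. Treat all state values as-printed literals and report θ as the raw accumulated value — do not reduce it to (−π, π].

(-18.0495, 14.9802, 0.0602, 5.7100)

after step 1 (δ=-0.11, a=1.7): (-18.916000, 14.923855, 0.068061, 5.785000)
after step 2 (δ=-0.18, a=0.3): (-18.627420, 14.943527, 0.041744, 5.800000)
after step 3 (δ=0.29, a=-0.3): (-18.337672, 14.955629, 0.085014, 5.785000)
after step 4 (δ=-0.17, a=-1.5): (-18.049467, 14.980190, 0.060188, 5.710000)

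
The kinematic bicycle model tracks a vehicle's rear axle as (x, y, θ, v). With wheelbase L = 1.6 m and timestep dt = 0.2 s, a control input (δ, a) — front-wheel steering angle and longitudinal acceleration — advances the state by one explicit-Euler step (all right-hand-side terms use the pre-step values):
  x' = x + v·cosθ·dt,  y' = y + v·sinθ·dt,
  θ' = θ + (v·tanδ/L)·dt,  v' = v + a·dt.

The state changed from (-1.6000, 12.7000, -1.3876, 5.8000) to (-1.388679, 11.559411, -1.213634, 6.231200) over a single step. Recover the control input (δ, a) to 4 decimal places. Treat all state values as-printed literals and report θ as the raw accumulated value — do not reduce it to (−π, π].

δ = 0.2355, a = 2.1560

a = (v'−v)/dt = (0.431200)/0.2 = 2.1560
Δθ = θ'−θ = 0.173966;  (v·dt/L) = 5.8000·0.2/1.6 = 0.725000
tan δ = Δθ·L/(v·dt) = 0.239953  →  δ = 0.2355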